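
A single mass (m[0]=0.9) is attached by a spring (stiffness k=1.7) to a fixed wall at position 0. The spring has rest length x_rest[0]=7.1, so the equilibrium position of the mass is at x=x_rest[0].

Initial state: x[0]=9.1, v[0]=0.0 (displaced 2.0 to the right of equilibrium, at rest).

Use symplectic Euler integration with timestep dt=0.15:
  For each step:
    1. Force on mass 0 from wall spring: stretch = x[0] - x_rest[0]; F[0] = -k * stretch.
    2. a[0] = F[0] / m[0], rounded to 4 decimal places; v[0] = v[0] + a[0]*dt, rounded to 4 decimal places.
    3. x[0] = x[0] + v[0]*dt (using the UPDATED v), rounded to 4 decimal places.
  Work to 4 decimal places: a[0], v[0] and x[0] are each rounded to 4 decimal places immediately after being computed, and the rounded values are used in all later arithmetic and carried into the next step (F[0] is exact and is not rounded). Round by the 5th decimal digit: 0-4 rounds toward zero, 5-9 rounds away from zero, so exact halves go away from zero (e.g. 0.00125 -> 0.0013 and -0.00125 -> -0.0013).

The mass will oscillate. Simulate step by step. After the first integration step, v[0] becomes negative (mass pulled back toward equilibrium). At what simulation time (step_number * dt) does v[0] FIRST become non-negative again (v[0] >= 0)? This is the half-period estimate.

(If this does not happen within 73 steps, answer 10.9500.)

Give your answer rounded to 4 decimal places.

Step 0: x=[9.1000] v=[0.0000]
Step 1: x=[9.0150] v=[-0.5667]
Step 2: x=[8.8486] v=[-1.1093]
Step 3: x=[8.6079] v=[-1.6047]
Step 4: x=[8.3031] v=[-2.0319]
Step 5: x=[7.9472] v=[-2.3728]
Step 6: x=[7.5553] v=[-2.6128]
Step 7: x=[7.1440] v=[-2.7418]
Step 8: x=[6.7309] v=[-2.7543]
Step 9: x=[6.3334] v=[-2.6497]
Step 10: x=[5.9685] v=[-2.4325]
Step 11: x=[5.6517] v=[-2.1119]
Step 12: x=[5.3965] v=[-1.7015]
Step 13: x=[5.2137] v=[-1.2188]
Step 14: x=[5.1110] v=[-0.6844]
Step 15: x=[5.0929] v=[-0.1209]
Step 16: x=[5.1601] v=[0.4478]
First v>=0 after going negative at step 16, time=2.4000

Answer: 2.4000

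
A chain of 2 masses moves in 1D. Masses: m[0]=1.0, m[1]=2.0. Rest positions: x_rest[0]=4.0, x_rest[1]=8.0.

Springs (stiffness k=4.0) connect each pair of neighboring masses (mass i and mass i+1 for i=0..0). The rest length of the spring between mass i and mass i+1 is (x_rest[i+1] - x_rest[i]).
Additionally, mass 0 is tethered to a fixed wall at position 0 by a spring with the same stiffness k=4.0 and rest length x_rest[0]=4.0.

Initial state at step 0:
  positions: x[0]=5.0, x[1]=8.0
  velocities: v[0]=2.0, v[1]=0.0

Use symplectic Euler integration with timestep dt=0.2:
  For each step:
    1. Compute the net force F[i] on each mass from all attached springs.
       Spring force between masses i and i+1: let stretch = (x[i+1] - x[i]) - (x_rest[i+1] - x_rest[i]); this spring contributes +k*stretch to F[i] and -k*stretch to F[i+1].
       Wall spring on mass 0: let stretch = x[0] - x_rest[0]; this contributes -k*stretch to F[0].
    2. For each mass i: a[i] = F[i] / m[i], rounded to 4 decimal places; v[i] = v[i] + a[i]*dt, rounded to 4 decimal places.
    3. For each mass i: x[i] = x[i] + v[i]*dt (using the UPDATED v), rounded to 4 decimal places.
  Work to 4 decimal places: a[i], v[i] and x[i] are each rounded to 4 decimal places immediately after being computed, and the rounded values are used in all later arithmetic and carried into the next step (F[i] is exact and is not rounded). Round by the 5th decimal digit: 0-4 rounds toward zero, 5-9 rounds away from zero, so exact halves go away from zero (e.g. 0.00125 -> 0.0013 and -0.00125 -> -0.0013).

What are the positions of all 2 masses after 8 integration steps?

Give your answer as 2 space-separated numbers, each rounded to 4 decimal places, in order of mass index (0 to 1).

Answer: 4.1374 8.5557

Derivation:
Step 0: x=[5.0000 8.0000] v=[2.0000 0.0000]
Step 1: x=[5.0800 8.0800] v=[0.4000 0.4000]
Step 2: x=[4.8272 8.2400] v=[-1.2640 0.8000]
Step 3: x=[4.3481 8.4470] v=[-2.3955 1.0349]
Step 4: x=[3.8291 8.6461] v=[-2.5949 0.9953]
Step 5: x=[3.4682 8.7798] v=[-1.8046 0.6685]
Step 6: x=[3.4022 8.8086] v=[-0.3299 0.1439]
Step 7: x=[3.6569 8.7249] v=[1.2735 -0.4187]
Step 8: x=[4.1374 8.5557] v=[2.4024 -0.8459]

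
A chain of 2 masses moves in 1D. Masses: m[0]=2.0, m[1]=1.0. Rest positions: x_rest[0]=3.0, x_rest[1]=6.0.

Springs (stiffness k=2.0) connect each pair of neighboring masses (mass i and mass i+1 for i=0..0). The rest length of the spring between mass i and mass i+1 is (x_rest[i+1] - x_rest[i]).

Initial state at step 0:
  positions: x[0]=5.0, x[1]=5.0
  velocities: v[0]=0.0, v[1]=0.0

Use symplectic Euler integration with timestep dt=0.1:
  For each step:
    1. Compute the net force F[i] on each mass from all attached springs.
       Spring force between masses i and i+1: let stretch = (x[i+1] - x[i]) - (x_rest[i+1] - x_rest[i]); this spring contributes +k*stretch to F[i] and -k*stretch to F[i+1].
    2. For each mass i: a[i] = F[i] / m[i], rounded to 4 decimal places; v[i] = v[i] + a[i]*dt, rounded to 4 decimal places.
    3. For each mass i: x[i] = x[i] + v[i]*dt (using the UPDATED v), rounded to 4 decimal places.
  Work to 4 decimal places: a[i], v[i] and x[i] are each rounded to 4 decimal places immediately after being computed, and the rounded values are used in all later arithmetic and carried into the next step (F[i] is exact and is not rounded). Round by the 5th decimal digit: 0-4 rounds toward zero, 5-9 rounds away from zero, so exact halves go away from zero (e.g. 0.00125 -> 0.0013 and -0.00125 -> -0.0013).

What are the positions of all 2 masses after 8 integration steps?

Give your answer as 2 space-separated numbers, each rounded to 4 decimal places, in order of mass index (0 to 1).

Answer: 4.0969 6.8062

Derivation:
Step 0: x=[5.0000 5.0000] v=[0.0000 0.0000]
Step 1: x=[4.9700 5.0600] v=[-0.3000 0.6000]
Step 2: x=[4.9109 5.1782] v=[-0.5910 1.1820]
Step 3: x=[4.8245 5.3511] v=[-0.8643 1.7285]
Step 4: x=[4.7133 5.5734] v=[-1.1116 2.2232]
Step 5: x=[4.5807 5.8385] v=[-1.3256 2.6512]
Step 6: x=[4.4307 6.1385] v=[-1.4998 2.9996]
Step 7: x=[4.2678 6.4643] v=[-1.6290 3.2580]
Step 8: x=[4.0969 6.8062] v=[-1.7094 3.4187]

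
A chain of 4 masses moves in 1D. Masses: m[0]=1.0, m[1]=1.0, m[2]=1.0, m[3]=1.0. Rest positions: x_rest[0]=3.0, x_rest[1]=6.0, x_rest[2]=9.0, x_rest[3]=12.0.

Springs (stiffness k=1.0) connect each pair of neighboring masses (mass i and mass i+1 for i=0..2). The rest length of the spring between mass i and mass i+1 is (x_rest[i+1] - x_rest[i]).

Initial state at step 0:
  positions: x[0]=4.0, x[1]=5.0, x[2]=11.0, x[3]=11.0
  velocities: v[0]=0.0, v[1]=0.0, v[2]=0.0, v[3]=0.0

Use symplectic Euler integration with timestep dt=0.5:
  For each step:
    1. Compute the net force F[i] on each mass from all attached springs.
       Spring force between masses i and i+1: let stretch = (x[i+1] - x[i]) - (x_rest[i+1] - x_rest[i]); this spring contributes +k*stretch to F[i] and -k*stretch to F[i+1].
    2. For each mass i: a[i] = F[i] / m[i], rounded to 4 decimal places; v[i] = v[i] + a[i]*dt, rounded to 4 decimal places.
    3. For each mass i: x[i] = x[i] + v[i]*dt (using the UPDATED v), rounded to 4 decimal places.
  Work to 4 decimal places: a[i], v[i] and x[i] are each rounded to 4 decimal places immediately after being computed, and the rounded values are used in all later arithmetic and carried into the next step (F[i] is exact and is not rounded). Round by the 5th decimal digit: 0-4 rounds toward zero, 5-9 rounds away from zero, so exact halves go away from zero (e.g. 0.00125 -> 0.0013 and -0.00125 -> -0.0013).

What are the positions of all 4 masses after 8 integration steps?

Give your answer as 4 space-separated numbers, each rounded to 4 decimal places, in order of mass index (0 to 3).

Step 0: x=[4.0000 5.0000 11.0000 11.0000] v=[0.0000 0.0000 0.0000 0.0000]
Step 1: x=[3.5000 6.2500 9.5000 11.7500] v=[-1.0000 2.5000 -3.0000 1.5000]
Step 2: x=[2.9375 7.6250 7.7500 12.6875] v=[-1.1250 2.7500 -3.5000 1.8750]
Step 3: x=[2.7969 7.8594 7.2031 13.1407] v=[-0.2813 0.4688 -1.0938 0.9063]
Step 4: x=[3.1719 6.6641 8.3047 12.8595] v=[0.7500 -2.3906 2.2032 -0.5625]
Step 5: x=[3.6700 5.0059 10.1349 12.1896] v=[0.9961 -3.3164 3.6603 -1.3399]
Step 6: x=[3.7521 4.2960 11.1965 11.7560] v=[0.1641 -1.4199 2.1232 -0.8673]
Step 7: x=[3.2201 5.1752 10.6729 11.9325] v=[-1.0640 1.7584 -1.0473 0.3530]
Step 8: x=[2.4269 6.9401 9.0897 12.5441] v=[-1.5865 3.5297 -3.1664 1.2232]

Answer: 2.4269 6.9401 9.0897 12.5441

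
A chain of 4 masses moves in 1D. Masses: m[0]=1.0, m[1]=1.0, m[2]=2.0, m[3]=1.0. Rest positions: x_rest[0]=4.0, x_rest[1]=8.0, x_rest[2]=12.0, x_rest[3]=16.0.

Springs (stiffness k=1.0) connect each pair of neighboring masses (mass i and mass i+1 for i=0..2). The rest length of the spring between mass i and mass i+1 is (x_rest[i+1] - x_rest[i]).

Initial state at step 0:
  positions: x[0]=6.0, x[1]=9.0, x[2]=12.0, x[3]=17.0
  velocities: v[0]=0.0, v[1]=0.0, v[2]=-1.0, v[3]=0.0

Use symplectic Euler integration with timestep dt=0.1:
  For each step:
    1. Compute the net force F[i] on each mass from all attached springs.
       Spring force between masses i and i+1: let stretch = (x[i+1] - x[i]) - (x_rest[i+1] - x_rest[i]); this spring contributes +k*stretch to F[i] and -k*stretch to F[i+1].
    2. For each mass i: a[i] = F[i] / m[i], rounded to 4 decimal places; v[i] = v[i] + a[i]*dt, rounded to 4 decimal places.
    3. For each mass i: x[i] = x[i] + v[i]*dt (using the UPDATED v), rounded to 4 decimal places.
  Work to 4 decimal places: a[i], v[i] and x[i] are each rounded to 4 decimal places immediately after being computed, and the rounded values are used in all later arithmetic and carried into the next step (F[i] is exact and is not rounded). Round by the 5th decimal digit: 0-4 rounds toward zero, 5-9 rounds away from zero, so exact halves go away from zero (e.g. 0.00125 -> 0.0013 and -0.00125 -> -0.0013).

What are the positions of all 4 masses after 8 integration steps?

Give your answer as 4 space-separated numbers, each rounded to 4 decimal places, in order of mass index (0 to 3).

Answer: 5.6581 8.9231 11.6088 16.6013

Derivation:
Step 0: x=[6.0000 9.0000 12.0000 17.0000] v=[0.0000 0.0000 -1.0000 0.0000]
Step 1: x=[5.9900 9.0000 11.9100 16.9900] v=[-0.1000 0.0000 -0.9000 -0.1000]
Step 2: x=[5.9701 8.9990 11.8309 16.9692] v=[-0.1990 -0.0100 -0.7915 -0.2080]
Step 3: x=[5.9405 8.9960 11.7633 16.9370] v=[-0.2961 -0.0297 -0.6762 -0.3218]
Step 4: x=[5.9014 8.9902 11.7077 16.8931] v=[-0.3906 -0.0585 -0.5559 -0.4392]
Step 5: x=[5.8532 8.9806 11.6645 16.8373] v=[-0.4817 -0.0956 -0.4325 -0.5577]
Step 6: x=[5.7963 8.9666 11.6337 16.7698] v=[-0.5690 -0.1400 -0.3081 -0.6750]
Step 7: x=[5.7311 8.9476 11.6152 16.6909] v=[-0.6520 -0.1903 -0.1847 -0.7886]
Step 8: x=[5.6581 8.9231 11.6088 16.6013] v=[-0.7304 -0.2452 -0.0643 -0.8962]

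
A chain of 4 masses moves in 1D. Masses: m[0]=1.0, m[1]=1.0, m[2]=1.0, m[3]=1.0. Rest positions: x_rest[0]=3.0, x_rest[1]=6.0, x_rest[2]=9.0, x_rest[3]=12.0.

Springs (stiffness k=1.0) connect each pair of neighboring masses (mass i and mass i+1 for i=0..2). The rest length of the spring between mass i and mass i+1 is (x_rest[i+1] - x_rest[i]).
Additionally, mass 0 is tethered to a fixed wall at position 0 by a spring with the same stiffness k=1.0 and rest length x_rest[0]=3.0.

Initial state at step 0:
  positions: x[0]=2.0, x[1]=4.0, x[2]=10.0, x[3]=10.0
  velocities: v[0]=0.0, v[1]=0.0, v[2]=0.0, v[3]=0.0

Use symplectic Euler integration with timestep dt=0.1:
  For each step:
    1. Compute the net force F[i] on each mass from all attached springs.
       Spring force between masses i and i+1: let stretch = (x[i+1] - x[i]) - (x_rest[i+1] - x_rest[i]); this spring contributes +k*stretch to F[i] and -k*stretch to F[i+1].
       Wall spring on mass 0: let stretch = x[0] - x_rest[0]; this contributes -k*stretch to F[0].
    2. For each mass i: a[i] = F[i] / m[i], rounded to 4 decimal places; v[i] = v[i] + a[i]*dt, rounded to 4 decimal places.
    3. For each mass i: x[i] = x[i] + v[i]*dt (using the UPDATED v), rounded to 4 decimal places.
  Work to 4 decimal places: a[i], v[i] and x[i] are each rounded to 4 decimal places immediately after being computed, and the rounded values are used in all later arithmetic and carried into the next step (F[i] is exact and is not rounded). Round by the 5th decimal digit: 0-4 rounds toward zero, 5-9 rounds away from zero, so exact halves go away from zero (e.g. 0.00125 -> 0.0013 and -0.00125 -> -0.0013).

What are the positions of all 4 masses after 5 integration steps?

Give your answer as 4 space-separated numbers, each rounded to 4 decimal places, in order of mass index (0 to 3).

Answer: 2.0135 4.5525 9.1647 10.4193

Derivation:
Step 0: x=[2.0000 4.0000 10.0000 10.0000] v=[0.0000 0.0000 0.0000 0.0000]
Step 1: x=[2.0000 4.0400 9.9400 10.0300] v=[0.0000 0.4000 -0.6000 0.3000]
Step 2: x=[2.0004 4.1186 9.8219 10.0891] v=[0.0040 0.7860 -1.1810 0.5910]
Step 3: x=[2.0020 4.2331 9.6494 10.1755] v=[0.0158 1.1445 -1.7246 0.8643]
Step 4: x=[2.0059 4.3794 9.4280 10.2867] v=[0.0387 1.4630 -2.2136 1.1117]
Step 5: x=[2.0135 4.5525 9.1647 10.4193] v=[0.0755 1.7305 -2.6326 1.3258]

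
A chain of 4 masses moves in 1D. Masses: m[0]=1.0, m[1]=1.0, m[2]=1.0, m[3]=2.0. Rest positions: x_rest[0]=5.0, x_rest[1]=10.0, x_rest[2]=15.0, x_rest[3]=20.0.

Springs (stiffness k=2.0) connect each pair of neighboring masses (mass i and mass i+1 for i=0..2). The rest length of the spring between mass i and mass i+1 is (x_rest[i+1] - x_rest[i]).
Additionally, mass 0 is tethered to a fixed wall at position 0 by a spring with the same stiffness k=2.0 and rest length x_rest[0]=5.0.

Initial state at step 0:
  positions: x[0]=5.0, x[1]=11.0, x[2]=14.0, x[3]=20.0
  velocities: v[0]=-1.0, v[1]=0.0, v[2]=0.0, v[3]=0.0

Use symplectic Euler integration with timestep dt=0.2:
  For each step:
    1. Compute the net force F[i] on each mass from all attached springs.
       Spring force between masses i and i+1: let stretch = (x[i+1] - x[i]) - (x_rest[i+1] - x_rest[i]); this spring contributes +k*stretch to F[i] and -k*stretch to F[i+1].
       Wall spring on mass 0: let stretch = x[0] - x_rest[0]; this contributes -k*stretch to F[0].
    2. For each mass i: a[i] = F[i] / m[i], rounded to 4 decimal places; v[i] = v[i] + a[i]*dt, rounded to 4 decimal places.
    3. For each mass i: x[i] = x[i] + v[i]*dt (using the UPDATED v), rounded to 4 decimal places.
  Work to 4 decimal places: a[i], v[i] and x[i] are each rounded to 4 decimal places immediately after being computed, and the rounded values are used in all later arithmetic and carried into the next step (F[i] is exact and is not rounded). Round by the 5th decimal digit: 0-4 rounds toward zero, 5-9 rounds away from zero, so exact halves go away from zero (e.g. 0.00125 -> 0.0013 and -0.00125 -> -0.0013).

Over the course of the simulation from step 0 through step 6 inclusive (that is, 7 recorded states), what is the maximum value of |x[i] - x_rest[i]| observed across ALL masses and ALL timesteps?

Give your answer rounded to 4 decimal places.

Answer: 1.1587

Derivation:
Step 0: x=[5.0000 11.0000 14.0000 20.0000] v=[-1.0000 0.0000 0.0000 0.0000]
Step 1: x=[4.8800 10.7600 14.2400 19.9600] v=[-0.6000 -1.2000 1.2000 -0.2000]
Step 2: x=[4.8400 10.3280 14.6592 19.8912] v=[-0.2000 -2.1600 2.0960 -0.3440]
Step 3: x=[4.8518 9.8035 15.1505 19.8131] v=[0.0592 -2.6227 2.4563 -0.3904]
Step 4: x=[4.8716 9.3106 15.5870 19.7485] v=[0.0992 -2.4646 2.1825 -0.3229]
Step 5: x=[4.8568 8.9647 15.8543 19.7175] v=[-0.0738 -1.7296 1.3365 -0.1552]
Step 6: x=[4.7821 8.8413 15.8795 19.7319] v=[-0.3734 -0.6169 0.1259 0.0722]
Max displacement = 1.1587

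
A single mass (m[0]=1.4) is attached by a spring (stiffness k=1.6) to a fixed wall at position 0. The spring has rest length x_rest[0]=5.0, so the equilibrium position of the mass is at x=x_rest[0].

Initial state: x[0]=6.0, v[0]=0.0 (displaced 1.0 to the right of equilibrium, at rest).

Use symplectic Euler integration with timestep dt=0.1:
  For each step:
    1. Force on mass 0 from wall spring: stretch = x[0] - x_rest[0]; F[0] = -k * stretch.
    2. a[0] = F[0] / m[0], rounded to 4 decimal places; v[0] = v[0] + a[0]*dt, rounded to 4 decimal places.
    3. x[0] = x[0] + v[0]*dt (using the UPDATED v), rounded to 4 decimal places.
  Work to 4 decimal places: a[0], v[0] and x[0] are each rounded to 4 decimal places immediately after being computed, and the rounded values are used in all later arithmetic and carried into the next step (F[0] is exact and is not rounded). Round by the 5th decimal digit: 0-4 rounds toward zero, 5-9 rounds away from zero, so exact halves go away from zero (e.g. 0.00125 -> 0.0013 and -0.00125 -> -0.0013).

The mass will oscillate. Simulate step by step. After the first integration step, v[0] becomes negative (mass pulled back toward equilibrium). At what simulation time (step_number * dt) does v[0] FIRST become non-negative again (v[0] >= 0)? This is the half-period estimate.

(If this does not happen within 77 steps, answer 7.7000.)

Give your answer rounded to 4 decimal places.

Answer: 3.0000

Derivation:
Step 0: x=[6.0000] v=[0.0000]
Step 1: x=[5.9886] v=[-0.1143]
Step 2: x=[5.9659] v=[-0.2273]
Step 3: x=[5.9321] v=[-0.3377]
Step 4: x=[5.8877] v=[-0.4442]
Step 5: x=[5.8331] v=[-0.5457]
Step 6: x=[5.7690] v=[-0.6409]
Step 7: x=[5.6961] v=[-0.7288]
Step 8: x=[5.6153] v=[-0.8084]
Step 9: x=[5.5274] v=[-0.8787]
Step 10: x=[5.4335] v=[-0.9390]
Step 11: x=[5.3347] v=[-0.9885]
Step 12: x=[5.2320] v=[-1.0268]
Step 13: x=[5.1267] v=[-1.0533]
Step 14: x=[5.0199] v=[-1.0678]
Step 15: x=[4.9129] v=[-1.0701]
Step 16: x=[4.8069] v=[-1.0602]
Step 17: x=[4.7031] v=[-1.0381]
Step 18: x=[4.6027] v=[-1.0042]
Step 19: x=[4.5068] v=[-0.9588]
Step 20: x=[4.4166] v=[-0.9024]
Step 21: x=[4.3330] v=[-0.8357]
Step 22: x=[4.2571] v=[-0.7595]
Step 23: x=[4.1896] v=[-0.6746]
Step 24: x=[4.1314] v=[-0.5820]
Step 25: x=[4.0831] v=[-0.4827]
Step 26: x=[4.0453] v=[-0.3779]
Step 27: x=[4.0184] v=[-0.2688]
Step 28: x=[4.0027] v=[-0.1566]
Step 29: x=[3.9984] v=[-0.0426]
Step 30: x=[4.0056] v=[0.0719]
First v>=0 after going negative at step 30, time=3.0000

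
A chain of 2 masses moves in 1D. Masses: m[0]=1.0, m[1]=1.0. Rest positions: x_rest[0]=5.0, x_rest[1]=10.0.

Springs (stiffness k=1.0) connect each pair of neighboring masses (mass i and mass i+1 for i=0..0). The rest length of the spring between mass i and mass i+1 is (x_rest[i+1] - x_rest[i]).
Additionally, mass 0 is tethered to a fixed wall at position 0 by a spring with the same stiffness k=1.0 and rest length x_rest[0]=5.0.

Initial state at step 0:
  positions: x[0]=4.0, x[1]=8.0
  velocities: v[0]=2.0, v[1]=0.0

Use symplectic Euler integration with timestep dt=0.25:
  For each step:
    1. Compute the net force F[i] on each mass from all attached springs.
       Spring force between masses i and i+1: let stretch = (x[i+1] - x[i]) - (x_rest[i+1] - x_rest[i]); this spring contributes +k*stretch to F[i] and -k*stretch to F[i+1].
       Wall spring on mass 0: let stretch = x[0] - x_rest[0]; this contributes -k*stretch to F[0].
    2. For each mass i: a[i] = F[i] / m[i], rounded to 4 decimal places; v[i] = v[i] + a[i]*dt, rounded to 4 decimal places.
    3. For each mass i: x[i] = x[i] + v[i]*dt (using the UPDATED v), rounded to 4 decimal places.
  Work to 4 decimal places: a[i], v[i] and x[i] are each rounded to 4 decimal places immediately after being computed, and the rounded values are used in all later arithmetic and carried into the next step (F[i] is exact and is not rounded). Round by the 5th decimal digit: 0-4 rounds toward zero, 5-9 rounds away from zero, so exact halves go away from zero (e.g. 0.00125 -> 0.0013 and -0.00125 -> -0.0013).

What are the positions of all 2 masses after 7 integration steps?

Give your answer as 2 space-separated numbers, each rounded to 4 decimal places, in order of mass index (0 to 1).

Answer: 5.4112 10.4691

Derivation:
Step 0: x=[4.0000 8.0000] v=[2.0000 0.0000]
Step 1: x=[4.5000 8.0625] v=[2.0000 0.2500]
Step 2: x=[4.9414 8.2149] v=[1.7656 0.6094]
Step 3: x=[5.2786 8.4752] v=[1.3486 1.0410]
Step 4: x=[5.4856 8.8482] v=[0.8281 1.4919]
Step 5: x=[5.5600 9.3235] v=[0.2974 1.9013]
Step 6: x=[5.5221 9.8761] v=[-0.1517 2.2104]
Step 7: x=[5.4112 10.4691] v=[-0.4437 2.3719]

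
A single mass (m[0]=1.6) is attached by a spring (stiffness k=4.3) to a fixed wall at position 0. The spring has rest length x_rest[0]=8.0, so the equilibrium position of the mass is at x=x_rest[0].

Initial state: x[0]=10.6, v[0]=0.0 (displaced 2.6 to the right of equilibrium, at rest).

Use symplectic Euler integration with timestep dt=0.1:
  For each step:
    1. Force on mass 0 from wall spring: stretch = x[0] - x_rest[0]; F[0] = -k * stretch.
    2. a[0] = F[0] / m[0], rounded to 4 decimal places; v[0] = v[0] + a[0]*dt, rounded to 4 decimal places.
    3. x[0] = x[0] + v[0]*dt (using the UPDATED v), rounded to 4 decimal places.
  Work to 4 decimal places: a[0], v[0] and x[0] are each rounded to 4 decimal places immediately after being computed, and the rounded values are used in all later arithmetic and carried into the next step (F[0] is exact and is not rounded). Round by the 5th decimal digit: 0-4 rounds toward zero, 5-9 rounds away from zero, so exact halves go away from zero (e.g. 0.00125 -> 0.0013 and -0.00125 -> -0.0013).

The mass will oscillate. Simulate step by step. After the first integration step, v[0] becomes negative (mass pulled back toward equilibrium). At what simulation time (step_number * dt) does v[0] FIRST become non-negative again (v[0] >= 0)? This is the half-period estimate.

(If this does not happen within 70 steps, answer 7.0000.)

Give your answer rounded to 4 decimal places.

Answer: 2.0000

Derivation:
Step 0: x=[10.6000] v=[0.0000]
Step 1: x=[10.5301] v=[-0.6988]
Step 2: x=[10.3922] v=[-1.3788]
Step 3: x=[10.1900] v=[-2.0217]
Step 4: x=[9.9290] v=[-2.6103]
Step 5: x=[9.6161] v=[-3.1287]
Step 6: x=[9.2598] v=[-3.5630]
Step 7: x=[8.8696] v=[-3.9016]
Step 8: x=[8.4561] v=[-4.1353]
Step 9: x=[8.0303] v=[-4.2579]
Step 10: x=[7.6037] v=[-4.2660]
Step 11: x=[7.1878] v=[-4.1595]
Step 12: x=[6.7937] v=[-3.9412]
Step 13: x=[6.4320] v=[-3.6170]
Step 14: x=[6.1124] v=[-3.1956]
Step 15: x=[5.8436] v=[-2.6883]
Step 16: x=[5.6327] v=[-2.1088]
Step 17: x=[5.4854] v=[-1.4726]
Step 18: x=[5.4057] v=[-0.7968]
Step 19: x=[5.3957] v=[-0.0996]
Step 20: x=[5.4557] v=[0.6003]
First v>=0 after going negative at step 20, time=2.0000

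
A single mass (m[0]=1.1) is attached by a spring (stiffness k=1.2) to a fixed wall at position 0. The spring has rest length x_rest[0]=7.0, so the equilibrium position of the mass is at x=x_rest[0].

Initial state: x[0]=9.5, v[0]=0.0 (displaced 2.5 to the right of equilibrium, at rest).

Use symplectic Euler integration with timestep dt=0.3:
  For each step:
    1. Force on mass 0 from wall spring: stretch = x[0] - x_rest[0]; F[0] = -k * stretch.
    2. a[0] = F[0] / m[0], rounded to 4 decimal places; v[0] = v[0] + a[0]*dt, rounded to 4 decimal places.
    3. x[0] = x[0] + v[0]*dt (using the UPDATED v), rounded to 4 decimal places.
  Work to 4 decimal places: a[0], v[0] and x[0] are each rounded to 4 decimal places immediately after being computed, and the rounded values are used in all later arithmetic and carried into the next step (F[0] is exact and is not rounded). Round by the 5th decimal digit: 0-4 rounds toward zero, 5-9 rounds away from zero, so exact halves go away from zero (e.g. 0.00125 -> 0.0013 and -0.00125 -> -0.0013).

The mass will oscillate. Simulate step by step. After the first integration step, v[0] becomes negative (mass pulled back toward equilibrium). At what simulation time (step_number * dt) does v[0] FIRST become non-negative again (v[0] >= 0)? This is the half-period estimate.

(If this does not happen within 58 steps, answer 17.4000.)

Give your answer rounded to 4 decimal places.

Answer: 3.0000

Derivation:
Step 0: x=[9.5000] v=[0.0000]
Step 1: x=[9.2545] v=[-0.8182]
Step 2: x=[8.7877] v=[-1.5561]
Step 3: x=[8.1453] v=[-2.1412]
Step 4: x=[7.3905] v=[-2.5160]
Step 5: x=[6.5974] v=[-2.6438]
Step 6: x=[5.8438] v=[-2.5120]
Step 7: x=[5.2037] v=[-2.1336]
Step 8: x=[4.7400] v=[-1.5457]
Step 9: x=[4.4982] v=[-0.8061]
Step 10: x=[4.5020] v=[0.0127]
First v>=0 after going negative at step 10, time=3.0000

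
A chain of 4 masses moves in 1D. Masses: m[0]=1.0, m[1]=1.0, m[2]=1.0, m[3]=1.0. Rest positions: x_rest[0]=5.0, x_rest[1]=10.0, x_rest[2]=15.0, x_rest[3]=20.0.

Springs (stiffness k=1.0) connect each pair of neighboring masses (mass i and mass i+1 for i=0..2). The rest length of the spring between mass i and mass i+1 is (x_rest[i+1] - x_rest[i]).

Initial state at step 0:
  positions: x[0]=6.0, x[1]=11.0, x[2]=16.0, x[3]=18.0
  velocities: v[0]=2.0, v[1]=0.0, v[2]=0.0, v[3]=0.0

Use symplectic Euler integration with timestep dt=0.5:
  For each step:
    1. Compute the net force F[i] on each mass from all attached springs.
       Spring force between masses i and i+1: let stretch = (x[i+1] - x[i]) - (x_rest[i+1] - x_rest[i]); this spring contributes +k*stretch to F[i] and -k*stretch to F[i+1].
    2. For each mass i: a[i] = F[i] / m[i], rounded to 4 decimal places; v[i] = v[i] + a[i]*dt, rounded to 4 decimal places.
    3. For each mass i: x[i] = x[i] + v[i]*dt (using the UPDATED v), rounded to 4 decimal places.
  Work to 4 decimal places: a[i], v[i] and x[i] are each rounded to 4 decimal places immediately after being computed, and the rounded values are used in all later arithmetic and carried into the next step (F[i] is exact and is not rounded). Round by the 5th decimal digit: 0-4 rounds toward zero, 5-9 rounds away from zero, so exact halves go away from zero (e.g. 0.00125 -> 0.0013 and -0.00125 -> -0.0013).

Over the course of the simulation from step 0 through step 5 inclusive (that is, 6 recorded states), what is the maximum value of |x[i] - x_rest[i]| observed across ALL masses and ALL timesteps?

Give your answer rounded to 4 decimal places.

Step 0: x=[6.0000 11.0000 16.0000 18.0000] v=[2.0000 0.0000 0.0000 0.0000]
Step 1: x=[7.0000 11.0000 15.2500 18.7500] v=[2.0000 0.0000 -1.5000 1.5000]
Step 2: x=[7.7500 11.0625 14.3125 19.8750] v=[1.5000 0.1250 -1.8750 2.2500]
Step 3: x=[8.0782 11.1094 13.9531 20.8594] v=[0.6563 0.0938 -0.7188 1.9688]
Step 4: x=[7.9142 11.1095 14.6094 21.3673] v=[-0.3281 0.0001 1.3125 1.0157]
Step 5: x=[7.2990 11.1857 16.0802 21.4357] v=[-1.2305 0.1524 2.9415 0.1368]
Max displacement = 3.0782

Answer: 3.0782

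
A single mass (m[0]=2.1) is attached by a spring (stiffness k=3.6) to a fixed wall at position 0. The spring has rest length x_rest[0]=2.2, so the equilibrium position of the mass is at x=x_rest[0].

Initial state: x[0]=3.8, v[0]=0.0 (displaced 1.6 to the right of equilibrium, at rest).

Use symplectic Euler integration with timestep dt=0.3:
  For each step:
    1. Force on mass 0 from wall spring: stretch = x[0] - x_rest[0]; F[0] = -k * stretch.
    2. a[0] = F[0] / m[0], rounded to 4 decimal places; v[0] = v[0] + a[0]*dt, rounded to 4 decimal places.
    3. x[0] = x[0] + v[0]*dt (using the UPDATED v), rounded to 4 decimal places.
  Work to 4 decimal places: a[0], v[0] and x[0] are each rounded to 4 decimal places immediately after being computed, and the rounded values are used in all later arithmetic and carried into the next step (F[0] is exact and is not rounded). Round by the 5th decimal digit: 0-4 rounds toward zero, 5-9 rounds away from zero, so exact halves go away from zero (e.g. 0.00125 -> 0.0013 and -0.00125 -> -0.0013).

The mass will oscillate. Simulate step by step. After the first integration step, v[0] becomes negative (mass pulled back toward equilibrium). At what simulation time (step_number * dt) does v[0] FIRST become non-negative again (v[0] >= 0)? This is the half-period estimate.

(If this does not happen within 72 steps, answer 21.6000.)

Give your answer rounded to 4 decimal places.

Answer: 2.4000

Derivation:
Step 0: x=[3.8000] v=[0.0000]
Step 1: x=[3.5531] v=[-0.8229]
Step 2: x=[3.0975] v=[-1.5188]
Step 3: x=[2.5034] v=[-1.9804]
Step 4: x=[1.8625] v=[-2.1364]
Step 5: x=[1.2737] v=[-1.9628]
Step 6: x=[0.8278] v=[-1.4864]
Step 7: x=[0.5936] v=[-0.7807]
Step 8: x=[0.6072] v=[0.0454]
First v>=0 after going negative at step 8, time=2.4000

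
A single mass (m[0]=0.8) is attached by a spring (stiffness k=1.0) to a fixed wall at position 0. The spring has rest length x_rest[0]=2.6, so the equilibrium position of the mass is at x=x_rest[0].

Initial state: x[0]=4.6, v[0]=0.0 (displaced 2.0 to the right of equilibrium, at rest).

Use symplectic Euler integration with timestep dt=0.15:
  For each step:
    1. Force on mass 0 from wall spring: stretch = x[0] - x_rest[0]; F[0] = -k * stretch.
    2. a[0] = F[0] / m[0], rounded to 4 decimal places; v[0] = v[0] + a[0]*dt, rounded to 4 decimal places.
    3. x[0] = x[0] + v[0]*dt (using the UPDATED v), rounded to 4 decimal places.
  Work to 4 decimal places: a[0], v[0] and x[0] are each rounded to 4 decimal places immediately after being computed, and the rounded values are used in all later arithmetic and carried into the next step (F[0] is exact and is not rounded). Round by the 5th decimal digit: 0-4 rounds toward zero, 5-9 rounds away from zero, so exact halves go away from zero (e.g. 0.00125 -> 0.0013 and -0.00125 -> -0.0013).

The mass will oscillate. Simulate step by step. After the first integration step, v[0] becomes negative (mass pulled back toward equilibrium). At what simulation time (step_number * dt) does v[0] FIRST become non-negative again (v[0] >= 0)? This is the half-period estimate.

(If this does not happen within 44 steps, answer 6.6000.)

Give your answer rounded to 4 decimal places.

Answer: 2.8500

Derivation:
Step 0: x=[4.6000] v=[0.0000]
Step 1: x=[4.5438] v=[-0.3750]
Step 2: x=[4.4329] v=[-0.7395]
Step 3: x=[4.2704] v=[-1.0832]
Step 4: x=[4.0609] v=[-1.3964]
Step 5: x=[3.8104] v=[-1.6703]
Step 6: x=[3.5258] v=[-1.8973]
Step 7: x=[3.2152] v=[-2.0709]
Step 8: x=[2.8873] v=[-2.1863]
Step 9: x=[2.5513] v=[-2.2402]
Step 10: x=[2.2166] v=[-2.2311]
Step 11: x=[1.8927] v=[-2.1592]
Step 12: x=[1.5887] v=[-2.0266]
Step 13: x=[1.3132] v=[-1.8370]
Step 14: x=[1.0738] v=[-1.5957]
Step 15: x=[0.8774] v=[-1.3095]
Step 16: x=[0.7294] v=[-0.9865]
Step 17: x=[0.6340] v=[-0.6358]
Step 18: x=[0.5939] v=[-0.2672]
Step 19: x=[0.6102] v=[0.1089]
First v>=0 after going negative at step 19, time=2.8500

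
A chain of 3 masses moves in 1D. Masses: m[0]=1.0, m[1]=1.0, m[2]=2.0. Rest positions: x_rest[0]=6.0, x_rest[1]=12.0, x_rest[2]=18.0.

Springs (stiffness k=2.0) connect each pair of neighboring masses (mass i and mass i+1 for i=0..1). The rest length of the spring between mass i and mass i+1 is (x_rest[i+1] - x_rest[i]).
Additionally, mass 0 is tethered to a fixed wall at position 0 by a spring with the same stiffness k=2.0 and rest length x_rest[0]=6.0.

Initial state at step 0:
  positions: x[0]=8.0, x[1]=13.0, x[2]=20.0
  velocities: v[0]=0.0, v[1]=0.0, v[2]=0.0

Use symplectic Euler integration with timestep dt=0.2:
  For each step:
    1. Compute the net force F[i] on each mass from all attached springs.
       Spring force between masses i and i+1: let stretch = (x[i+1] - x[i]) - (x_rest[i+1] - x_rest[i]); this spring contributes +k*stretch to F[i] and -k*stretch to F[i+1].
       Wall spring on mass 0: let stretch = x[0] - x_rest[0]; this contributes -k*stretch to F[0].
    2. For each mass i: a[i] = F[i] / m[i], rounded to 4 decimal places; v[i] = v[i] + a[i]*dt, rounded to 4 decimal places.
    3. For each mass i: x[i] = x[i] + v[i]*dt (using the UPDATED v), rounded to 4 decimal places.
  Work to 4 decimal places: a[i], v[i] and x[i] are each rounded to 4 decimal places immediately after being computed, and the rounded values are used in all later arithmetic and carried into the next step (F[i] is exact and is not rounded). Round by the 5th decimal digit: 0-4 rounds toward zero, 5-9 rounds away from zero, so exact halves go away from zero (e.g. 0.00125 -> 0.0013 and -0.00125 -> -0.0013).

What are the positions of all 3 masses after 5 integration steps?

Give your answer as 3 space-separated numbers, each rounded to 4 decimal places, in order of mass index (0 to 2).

Step 0: x=[8.0000 13.0000 20.0000] v=[0.0000 0.0000 0.0000]
Step 1: x=[7.7600 13.1600 19.9600] v=[-1.2000 0.8000 -0.2000]
Step 2: x=[7.3312 13.4320 19.8880] v=[-2.1440 1.3600 -0.3600]
Step 3: x=[6.8040 13.7324 19.7978] v=[-2.6362 1.5021 -0.4512]
Step 4: x=[6.2867 13.9638 19.7049] v=[-2.5864 1.1569 -0.4643]
Step 5: x=[5.8807 14.0403 19.6224] v=[-2.0302 0.3825 -0.4125]

Answer: 5.8807 14.0403 19.6224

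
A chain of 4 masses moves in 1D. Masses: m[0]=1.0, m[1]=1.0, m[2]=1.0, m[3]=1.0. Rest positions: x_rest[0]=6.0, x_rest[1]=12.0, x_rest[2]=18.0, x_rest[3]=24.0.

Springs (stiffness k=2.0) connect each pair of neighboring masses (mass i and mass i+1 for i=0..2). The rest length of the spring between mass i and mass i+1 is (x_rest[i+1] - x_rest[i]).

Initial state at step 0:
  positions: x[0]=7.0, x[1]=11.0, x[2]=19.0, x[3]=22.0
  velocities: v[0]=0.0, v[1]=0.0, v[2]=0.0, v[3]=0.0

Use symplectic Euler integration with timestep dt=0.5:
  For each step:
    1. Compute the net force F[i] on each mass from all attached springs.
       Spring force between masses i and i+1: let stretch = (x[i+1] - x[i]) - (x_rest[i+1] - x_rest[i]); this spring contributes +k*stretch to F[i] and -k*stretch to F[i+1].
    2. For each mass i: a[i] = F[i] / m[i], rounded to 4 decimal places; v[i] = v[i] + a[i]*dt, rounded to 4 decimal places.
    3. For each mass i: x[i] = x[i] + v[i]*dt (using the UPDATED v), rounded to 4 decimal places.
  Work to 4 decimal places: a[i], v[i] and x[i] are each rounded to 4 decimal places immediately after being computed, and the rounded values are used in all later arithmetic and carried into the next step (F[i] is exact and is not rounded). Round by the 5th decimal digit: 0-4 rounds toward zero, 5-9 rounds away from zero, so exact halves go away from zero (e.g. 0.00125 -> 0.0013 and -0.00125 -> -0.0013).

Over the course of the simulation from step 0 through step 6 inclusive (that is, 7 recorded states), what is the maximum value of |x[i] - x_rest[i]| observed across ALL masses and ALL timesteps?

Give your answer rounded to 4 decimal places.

Answer: 2.3750

Derivation:
Step 0: x=[7.0000 11.0000 19.0000 22.0000] v=[0.0000 0.0000 0.0000 0.0000]
Step 1: x=[6.0000 13.0000 16.5000 23.5000] v=[-2.0000 4.0000 -5.0000 3.0000]
Step 2: x=[5.5000 13.2500 15.7500 24.5000] v=[-1.0000 0.5000 -1.5000 2.0000]
Step 3: x=[5.8750 10.8750 18.1250 24.1250] v=[0.7500 -4.7500 4.7500 -0.7500]
Step 4: x=[5.7500 9.6250 19.8750 23.7500] v=[-0.2500 -2.5000 3.5000 -0.7500]
Step 5: x=[4.5625 11.5625 18.4375 24.4375] v=[-2.3750 3.8750 -2.8750 1.3750]
Step 6: x=[3.8750 13.4375 16.5625 25.1250] v=[-1.3750 3.7500 -3.7500 1.3750]
Max displacement = 2.3750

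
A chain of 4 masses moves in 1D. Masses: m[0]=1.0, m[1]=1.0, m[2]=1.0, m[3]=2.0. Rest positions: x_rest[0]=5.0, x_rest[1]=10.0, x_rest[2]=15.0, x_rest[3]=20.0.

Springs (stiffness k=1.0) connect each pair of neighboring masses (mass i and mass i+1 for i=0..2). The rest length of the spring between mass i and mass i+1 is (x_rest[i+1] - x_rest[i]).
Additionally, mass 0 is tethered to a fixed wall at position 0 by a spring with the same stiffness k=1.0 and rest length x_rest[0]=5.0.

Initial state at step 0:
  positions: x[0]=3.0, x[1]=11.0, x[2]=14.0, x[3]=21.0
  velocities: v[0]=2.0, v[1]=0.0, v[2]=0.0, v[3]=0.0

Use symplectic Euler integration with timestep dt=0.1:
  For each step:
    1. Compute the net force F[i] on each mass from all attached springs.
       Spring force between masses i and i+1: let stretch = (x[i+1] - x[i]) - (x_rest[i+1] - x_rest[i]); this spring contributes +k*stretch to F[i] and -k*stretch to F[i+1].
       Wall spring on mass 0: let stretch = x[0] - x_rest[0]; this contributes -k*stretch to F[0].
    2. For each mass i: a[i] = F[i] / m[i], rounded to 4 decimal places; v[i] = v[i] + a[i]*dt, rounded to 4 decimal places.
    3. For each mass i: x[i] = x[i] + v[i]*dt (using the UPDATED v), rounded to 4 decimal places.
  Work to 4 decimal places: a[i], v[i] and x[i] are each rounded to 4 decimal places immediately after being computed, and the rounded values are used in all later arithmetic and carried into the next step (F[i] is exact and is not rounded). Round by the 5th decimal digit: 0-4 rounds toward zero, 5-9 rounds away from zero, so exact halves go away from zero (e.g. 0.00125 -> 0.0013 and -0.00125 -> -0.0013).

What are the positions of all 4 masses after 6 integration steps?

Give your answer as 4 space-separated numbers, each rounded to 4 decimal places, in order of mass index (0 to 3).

Answer: 5.0146 10.1431 14.7472 20.8069

Derivation:
Step 0: x=[3.0000 11.0000 14.0000 21.0000] v=[2.0000 0.0000 0.0000 0.0000]
Step 1: x=[3.2500 10.9500 14.0400 20.9900] v=[2.5000 -0.5000 0.4000 -0.1000]
Step 2: x=[3.5445 10.8539 14.1186 20.9703] v=[2.9450 -0.9610 0.7860 -0.1975]
Step 3: x=[3.8767 10.7174 14.2331 20.9413] v=[3.3215 -1.3655 1.1447 -0.2901]
Step 4: x=[4.2385 10.5476 14.3795 20.9038] v=[3.6179 -1.6980 1.4640 -0.3755]
Step 5: x=[4.6210 10.3530 14.5528 20.8586] v=[3.8250 -1.9457 1.7332 -0.4517]
Step 6: x=[5.0146 10.1431 14.7472 20.8069] v=[3.9361 -2.0989 1.9438 -0.5170]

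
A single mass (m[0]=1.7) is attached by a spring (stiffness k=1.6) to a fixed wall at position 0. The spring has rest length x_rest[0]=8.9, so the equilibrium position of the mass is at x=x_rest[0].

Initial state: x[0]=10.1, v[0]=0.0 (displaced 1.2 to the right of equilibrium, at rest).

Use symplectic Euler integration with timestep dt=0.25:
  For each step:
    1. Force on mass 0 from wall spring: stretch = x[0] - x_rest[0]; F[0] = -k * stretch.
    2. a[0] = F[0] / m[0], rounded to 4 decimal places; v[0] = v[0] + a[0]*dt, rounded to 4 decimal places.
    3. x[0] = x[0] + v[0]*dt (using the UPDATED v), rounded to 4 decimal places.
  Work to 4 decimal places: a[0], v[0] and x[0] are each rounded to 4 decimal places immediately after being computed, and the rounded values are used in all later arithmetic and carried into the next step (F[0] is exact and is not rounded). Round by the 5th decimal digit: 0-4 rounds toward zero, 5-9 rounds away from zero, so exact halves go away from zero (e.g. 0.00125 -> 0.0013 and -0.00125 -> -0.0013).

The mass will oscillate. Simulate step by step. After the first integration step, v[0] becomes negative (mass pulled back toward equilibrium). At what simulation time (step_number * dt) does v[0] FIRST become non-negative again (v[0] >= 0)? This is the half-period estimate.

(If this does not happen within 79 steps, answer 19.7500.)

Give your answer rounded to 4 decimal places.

Answer: 3.2500

Derivation:
Step 0: x=[10.1000] v=[0.0000]
Step 1: x=[10.0294] v=[-0.2824]
Step 2: x=[9.8924] v=[-0.5482]
Step 3: x=[9.6970] v=[-0.7817]
Step 4: x=[9.4547] v=[-0.9692]
Step 5: x=[9.1798] v=[-1.0997]
Step 6: x=[8.8884] v=[-1.1655]
Step 7: x=[8.5977] v=[-1.1628]
Step 8: x=[8.3248] v=[-1.0917]
Step 9: x=[8.0857] v=[-0.9564]
Step 10: x=[7.8945] v=[-0.7648]
Step 11: x=[7.7625] v=[-0.5282]
Step 12: x=[7.6974] v=[-0.2606]
Step 13: x=[7.7030] v=[0.0224]
First v>=0 after going negative at step 13, time=3.2500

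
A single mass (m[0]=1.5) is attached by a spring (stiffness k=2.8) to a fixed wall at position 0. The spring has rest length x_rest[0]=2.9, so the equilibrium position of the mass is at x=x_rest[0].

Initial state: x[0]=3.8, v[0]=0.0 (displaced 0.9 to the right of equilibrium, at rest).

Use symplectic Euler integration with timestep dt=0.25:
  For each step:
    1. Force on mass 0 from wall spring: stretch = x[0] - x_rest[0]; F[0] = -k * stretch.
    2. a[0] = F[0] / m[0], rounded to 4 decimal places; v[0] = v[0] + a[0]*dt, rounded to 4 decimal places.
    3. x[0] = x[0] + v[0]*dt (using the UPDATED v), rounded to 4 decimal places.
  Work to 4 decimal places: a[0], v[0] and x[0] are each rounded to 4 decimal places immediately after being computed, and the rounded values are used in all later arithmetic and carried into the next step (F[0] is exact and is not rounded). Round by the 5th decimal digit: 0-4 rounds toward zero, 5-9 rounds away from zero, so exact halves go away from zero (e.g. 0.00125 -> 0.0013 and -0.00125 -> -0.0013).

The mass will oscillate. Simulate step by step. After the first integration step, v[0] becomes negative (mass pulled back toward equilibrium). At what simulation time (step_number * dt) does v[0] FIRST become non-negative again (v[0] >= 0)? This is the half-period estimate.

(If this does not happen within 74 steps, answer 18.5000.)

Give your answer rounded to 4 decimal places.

Step 0: x=[3.8000] v=[0.0000]
Step 1: x=[3.6950] v=[-0.4200]
Step 2: x=[3.4973] v=[-0.7910]
Step 3: x=[3.2299] v=[-1.0698]
Step 4: x=[2.9240] v=[-1.2238]
Step 5: x=[2.6153] v=[-1.2350]
Step 6: x=[2.3398] v=[-1.1022]
Step 7: x=[2.1296] v=[-0.8408]
Step 8: x=[2.0093] v=[-0.4813]
Step 9: x=[1.9929] v=[-0.0657]
Step 10: x=[2.0823] v=[0.3576]
First v>=0 after going negative at step 10, time=2.5000

Answer: 2.5000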